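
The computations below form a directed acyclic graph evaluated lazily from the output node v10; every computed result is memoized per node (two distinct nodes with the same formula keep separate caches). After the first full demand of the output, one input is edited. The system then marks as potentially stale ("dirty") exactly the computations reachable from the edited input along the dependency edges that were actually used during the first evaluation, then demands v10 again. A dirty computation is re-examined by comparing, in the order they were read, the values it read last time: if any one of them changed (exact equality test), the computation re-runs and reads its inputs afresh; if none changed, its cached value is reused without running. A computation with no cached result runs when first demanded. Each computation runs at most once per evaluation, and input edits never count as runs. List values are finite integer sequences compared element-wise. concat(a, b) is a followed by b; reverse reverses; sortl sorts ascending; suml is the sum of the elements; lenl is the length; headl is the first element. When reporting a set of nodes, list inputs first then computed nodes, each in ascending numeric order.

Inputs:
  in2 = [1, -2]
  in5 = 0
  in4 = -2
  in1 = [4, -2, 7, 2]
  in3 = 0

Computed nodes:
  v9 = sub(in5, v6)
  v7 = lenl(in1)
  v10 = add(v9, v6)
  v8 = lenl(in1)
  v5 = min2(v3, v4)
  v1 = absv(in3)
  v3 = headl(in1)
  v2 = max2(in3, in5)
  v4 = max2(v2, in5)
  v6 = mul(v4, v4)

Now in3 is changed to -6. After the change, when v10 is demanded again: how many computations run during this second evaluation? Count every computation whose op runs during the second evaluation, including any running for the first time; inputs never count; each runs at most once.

First demand of the output computes:
  v2 = max2(0, 0) = 0
  v4 = max2(0, 0) = 0
  v6 = mul(0, 0) = 0
  v9 = sub(0, 0) = 0
  v10 = add(0, 0) = 0

After the edit, cleaning proceeds:
  v2: a read changed (in3 0->-6) — executes, giving 0 — identical to its old value.
  v4: dirty, but its reads are unchanged (v2 unchanged, in5 unchanged); cached 0 stands.
  v6: dirty, but its reads are unchanged (v4 unchanged, v4 unchanged); cached 0 stands.
  v9: dirty, but its reads are unchanged (in5 unchanged, v6 unchanged); cached 0 stands.
  v10: dirty, but its reads are unchanged (v9 unchanged, v6 unchanged); cached 0 stands.

Note the absorption at v2: it re-runs yet its value is the same, leaving the output's value untouched.

1 computations run: v2.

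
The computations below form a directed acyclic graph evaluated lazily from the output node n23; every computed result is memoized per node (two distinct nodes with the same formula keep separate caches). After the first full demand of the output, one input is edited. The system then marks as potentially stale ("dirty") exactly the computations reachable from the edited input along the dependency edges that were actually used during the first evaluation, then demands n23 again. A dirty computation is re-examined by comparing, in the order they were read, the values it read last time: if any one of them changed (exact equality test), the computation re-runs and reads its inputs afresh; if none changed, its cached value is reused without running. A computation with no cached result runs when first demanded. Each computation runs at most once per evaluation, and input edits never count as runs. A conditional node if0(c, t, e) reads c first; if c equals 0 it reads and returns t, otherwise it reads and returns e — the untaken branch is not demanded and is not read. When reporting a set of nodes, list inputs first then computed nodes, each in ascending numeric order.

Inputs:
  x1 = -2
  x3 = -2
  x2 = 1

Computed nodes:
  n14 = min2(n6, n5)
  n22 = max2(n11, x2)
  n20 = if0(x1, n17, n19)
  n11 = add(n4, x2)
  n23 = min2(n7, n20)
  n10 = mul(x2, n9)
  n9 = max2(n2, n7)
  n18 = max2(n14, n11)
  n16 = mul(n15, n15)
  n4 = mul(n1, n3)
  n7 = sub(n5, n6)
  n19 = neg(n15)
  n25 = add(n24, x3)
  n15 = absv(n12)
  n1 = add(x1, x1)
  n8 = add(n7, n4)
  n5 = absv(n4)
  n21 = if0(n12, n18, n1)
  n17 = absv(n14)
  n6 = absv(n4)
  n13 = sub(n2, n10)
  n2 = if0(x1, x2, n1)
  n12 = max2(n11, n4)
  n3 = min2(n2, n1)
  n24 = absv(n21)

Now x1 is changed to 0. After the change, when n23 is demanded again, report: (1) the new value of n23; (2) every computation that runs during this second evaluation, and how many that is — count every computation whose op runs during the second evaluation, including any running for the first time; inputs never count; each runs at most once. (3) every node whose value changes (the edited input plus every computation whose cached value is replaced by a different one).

First demand of the output computes:
  n1 = add(-2, -2) = -4
  n2 = if0(x1=-2 -> else branch n1) = -4
  n3 = min2(-4, -4) = -4
  n4 = mul(-4, -4) = 16
  n5 = absv(16) = 16
  n6 = absv(16) = 16
  n7 = sub(16, 16) = 0
  n11 = add(16, 1) = 17
  n12 = max2(17, 16) = 17
  n15 = absv(17) = 17
  n19 = neg(17) = -17
  n20 = if0(x1=-2 -> else branch n19) = -17
  n23 = min2(0, -17) = -17

After the edit, cleaning proceeds:
  n1: a read changed (x1 -2->0; x1 -2->0) — executes, giving 0.
  n2: a read changed (x1 -2->0; n1 -4->0) — executes, giving 1.
  n3: a read changed (n2 -4->1; n1 -4->0) — executes, giving 0.
  n4: a read changed (n1 -4->0; n3 -4->0) — executes, giving 0.
  n5: a read changed (n4 16->0) — executes, giving 0.
  n6: a read changed (n4 16->0) — executes, giving 0.
  n7: a read changed (n5 16->0; n6 16->0) — executes, giving 0 — identical to its old value.
  n11: stays stale; no demand reaches it after the flip.
  n12: stays stale; no demand reaches it after the flip.
  n14: had never run; runs now, result 0.
  n15: stays stale; no demand reaches it after the flip.
  n17: had never run; runs now, result 0.
  n19: stays stale; no demand reaches it after the flip.
  n20: a read changed (x1 -2->0) — executes, giving 0.
  n23: a read changed (n20 -17->0) — executes, giving 0.

Note the branch switch — demand abandons n11, n12, n15, n19, which are never re-examined.

Demanding n23 again yields 0.
11 computations run: n1, n2, n3, n4, n5, n6, n7, n14, n17, n20, n23.
The nodes whose values change: x1, n1, n2, n3, n4, n5, n6, n20, n23.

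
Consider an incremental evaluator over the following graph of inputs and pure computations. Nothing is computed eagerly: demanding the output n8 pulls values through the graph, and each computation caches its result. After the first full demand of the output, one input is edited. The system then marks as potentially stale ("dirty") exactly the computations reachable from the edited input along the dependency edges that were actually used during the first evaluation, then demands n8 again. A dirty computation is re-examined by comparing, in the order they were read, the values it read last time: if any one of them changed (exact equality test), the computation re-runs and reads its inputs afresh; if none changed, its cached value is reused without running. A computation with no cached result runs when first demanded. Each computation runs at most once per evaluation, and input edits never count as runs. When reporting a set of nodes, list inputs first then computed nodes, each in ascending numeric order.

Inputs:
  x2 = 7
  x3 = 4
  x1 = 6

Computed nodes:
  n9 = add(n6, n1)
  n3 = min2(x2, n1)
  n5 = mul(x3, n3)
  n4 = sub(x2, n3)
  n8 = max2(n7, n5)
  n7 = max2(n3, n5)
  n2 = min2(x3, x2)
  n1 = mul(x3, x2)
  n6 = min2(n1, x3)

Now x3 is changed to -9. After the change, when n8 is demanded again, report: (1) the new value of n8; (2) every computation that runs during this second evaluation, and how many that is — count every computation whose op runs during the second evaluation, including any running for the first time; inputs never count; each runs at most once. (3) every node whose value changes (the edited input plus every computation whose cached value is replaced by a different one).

n8 now evaluates to 567.
Run set: n1, n3, n5, n7, n8 (5 run).
Changed values: x3, n1, n3, n5, n7, n8.

Initial pass — values computed on the first demand:
  n1 = mul(4, 7) = 28
  n3 = min2(7, 28) = 7
  n5 = mul(4, 7) = 28
  n7 = max2(7, 28) = 28
  n8 = max2(28, 28) = 28

Second demand — change propagation:
  n1: re-runs because x3 4->-9; new result -63.
  n3: re-runs because n1 28->-63; new result -63.
  n5: re-runs because x3 4->-9; n3 7->-63; new result 567.
  n7: re-runs because n3 7->-63; n5 28->567; new result 567.
  n8: re-runs because n7 28->567; n5 28->567; new result 567.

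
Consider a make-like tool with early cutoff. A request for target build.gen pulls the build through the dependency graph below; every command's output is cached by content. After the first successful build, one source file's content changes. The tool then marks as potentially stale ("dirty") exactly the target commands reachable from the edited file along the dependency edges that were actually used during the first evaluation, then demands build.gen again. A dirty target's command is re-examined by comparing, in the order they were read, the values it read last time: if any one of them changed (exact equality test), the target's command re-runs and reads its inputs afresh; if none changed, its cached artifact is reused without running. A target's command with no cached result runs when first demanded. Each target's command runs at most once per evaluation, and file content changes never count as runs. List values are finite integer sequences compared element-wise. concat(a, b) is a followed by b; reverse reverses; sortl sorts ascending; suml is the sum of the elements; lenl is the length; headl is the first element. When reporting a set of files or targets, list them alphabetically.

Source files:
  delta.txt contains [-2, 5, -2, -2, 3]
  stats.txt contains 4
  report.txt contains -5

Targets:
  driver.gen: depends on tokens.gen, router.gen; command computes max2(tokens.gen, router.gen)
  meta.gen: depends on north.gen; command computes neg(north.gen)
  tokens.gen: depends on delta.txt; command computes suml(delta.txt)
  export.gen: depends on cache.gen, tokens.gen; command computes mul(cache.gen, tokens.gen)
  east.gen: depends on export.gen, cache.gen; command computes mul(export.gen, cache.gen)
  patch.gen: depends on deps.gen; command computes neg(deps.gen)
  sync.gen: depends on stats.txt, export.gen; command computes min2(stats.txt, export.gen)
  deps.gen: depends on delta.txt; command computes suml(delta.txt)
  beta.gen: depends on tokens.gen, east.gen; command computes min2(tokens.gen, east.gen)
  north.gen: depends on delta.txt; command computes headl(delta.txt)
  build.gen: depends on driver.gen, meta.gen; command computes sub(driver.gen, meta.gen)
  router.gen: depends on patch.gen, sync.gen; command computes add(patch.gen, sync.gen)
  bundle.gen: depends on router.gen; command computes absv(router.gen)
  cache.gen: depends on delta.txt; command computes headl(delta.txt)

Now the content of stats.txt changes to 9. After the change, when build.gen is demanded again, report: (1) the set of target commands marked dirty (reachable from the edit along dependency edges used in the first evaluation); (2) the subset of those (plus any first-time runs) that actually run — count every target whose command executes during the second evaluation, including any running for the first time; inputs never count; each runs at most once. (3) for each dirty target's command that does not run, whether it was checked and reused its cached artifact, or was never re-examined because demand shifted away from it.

The edit dirties: build.gen, driver.gen, router.gen, sync.gen.
1 target commands run: sync.gen.
Cache hits after checking: build.gen, driver.gen, router.gen.
Note the absorption at sync.gen: it re-runs yet its value is the same, leaving the output's value untouched.

First demand of the output computes:
  cache.gen = headl([-2, 5, -2, -2, 3]) = -2
  deps.gen = suml([-2, 5, -2, -2, 3]) = 2
  north.gen = headl([-2, 5, -2, -2, 3]) = -2
  meta.gen = neg(-2) = 2
  patch.gen = neg(2) = -2
  tokens.gen = suml([-2, 5, -2, -2, 3]) = 2
  export.gen = mul(-2, 2) = -4
  sync.gen = min2(4, -4) = -4
  router.gen = add(-2, -4) = -6
  driver.gen = max2(2, -6) = 2
  build.gen = sub(2, 2) = 0

After the edit, cleaning proceeds:
  sync.gen: a read changed (stats.txt 4->9) — executes, giving -4 — identical to its old value.
  router.gen: dirty, but its reads are unchanged (patch.gen unchanged, sync.gen unchanged); cached -6 stands.
  driver.gen: dirty, but its reads are unchanged (tokens.gen unchanged, router.gen unchanged); cached 2 stands.
  build.gen: dirty, but its reads are unchanged (driver.gen unchanged, meta.gen unchanged); cached 0 stands.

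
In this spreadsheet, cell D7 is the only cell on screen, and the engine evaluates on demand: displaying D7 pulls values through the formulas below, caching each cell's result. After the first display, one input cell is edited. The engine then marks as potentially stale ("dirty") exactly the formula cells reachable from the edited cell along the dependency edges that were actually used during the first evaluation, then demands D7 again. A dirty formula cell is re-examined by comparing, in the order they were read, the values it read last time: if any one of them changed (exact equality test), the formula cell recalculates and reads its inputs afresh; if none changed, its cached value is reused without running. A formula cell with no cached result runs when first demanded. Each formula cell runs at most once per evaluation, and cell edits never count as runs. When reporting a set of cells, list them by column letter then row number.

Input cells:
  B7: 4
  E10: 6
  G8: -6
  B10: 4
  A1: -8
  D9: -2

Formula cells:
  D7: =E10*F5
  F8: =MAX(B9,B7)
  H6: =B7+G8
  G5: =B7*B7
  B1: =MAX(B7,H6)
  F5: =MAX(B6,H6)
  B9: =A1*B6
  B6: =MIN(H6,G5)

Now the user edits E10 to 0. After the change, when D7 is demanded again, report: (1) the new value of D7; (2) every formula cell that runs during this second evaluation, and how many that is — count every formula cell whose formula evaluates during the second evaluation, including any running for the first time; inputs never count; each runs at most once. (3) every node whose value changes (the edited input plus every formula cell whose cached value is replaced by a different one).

Initial pass — values computed on the first demand:
  G5 = 4 * 4 = 16
  H6 = 4 + -6 = -2
  B6 = MIN(-2, 16) = -2
  F5 = MAX(-2, -2) = -2
  D7 = 6 * -2 = -12

Second demand — change propagation:
  D7: re-runs because E10 6->0; new result 0.

D7 now evaluates to 0.
Run set: D7 (1 run).
Changed values: D7, E10.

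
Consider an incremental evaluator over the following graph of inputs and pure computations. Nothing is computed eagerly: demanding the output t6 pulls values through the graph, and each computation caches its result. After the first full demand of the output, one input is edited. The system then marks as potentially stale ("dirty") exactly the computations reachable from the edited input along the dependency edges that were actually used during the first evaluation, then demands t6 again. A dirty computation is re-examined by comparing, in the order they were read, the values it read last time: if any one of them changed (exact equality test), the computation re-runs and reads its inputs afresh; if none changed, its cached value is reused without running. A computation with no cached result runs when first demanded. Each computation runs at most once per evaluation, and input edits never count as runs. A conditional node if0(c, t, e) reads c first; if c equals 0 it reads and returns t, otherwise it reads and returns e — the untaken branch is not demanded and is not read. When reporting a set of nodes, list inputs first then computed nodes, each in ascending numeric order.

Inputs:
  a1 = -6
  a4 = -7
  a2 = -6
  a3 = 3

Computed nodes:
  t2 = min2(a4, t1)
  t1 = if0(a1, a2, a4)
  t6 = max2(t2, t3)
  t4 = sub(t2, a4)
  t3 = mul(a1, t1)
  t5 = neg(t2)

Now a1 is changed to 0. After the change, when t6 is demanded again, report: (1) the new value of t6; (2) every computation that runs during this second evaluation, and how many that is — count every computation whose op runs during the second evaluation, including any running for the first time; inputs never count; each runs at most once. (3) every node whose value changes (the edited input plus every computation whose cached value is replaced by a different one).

Initial pass — values computed on the first demand:
  t1 = if0(a1=-6 -> else branch a4) = -7
  t2 = min2(-7, -7) = -7
  t3 = mul(-6, -7) = 42
  t6 = max2(-7, 42) = 42

Second demand — change propagation:
  t1: re-runs because a1 -6->0; new result -6.
  t2: re-runs because t1 -7->-6; new result -7 (unchanged).
  t3: re-runs because a1 -6->0; t1 -7->-6; new result 0.
  t6: re-runs because t3 42->0; new result 0.

t6 now evaluates to 0.
Run set: t1, t2, t3, t6 (4 run).
Changed values: a1, t1, t3, t6.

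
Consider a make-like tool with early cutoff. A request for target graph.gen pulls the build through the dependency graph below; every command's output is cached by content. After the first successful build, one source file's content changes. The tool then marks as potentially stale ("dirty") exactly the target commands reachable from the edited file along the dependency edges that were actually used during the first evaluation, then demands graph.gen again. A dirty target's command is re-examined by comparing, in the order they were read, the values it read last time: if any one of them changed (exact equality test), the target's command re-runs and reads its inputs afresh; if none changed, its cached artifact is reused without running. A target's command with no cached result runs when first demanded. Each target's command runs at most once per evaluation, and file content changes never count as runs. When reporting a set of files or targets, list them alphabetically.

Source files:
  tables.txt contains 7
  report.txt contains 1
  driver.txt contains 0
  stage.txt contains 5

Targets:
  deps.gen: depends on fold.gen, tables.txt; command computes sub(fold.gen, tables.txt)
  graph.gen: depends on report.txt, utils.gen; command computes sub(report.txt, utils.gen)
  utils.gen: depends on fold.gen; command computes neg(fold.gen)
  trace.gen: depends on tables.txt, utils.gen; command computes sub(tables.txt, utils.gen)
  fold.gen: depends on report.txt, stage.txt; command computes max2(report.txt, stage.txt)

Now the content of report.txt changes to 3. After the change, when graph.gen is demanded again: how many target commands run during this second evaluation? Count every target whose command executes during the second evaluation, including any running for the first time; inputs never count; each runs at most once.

2 target commands run: fold.gen, graph.gen.
Note where the cutoff bites: utils.gen is checked, finds nothing changed, and keeps its cache.

First demand of the output computes:
  fold.gen = max2(1, 5) = 5
  utils.gen = neg(5) = -5
  graph.gen = sub(1, -5) = 6

After the edit, cleaning proceeds:
  fold.gen: a read changed (report.txt 1->3) — executes, giving 5 — identical to its old value.
  utils.gen: dirty, but its reads are unchanged (fold.gen unchanged); cached -5 stands.
  graph.gen: a read changed (report.txt 1->3) — executes, giving 8.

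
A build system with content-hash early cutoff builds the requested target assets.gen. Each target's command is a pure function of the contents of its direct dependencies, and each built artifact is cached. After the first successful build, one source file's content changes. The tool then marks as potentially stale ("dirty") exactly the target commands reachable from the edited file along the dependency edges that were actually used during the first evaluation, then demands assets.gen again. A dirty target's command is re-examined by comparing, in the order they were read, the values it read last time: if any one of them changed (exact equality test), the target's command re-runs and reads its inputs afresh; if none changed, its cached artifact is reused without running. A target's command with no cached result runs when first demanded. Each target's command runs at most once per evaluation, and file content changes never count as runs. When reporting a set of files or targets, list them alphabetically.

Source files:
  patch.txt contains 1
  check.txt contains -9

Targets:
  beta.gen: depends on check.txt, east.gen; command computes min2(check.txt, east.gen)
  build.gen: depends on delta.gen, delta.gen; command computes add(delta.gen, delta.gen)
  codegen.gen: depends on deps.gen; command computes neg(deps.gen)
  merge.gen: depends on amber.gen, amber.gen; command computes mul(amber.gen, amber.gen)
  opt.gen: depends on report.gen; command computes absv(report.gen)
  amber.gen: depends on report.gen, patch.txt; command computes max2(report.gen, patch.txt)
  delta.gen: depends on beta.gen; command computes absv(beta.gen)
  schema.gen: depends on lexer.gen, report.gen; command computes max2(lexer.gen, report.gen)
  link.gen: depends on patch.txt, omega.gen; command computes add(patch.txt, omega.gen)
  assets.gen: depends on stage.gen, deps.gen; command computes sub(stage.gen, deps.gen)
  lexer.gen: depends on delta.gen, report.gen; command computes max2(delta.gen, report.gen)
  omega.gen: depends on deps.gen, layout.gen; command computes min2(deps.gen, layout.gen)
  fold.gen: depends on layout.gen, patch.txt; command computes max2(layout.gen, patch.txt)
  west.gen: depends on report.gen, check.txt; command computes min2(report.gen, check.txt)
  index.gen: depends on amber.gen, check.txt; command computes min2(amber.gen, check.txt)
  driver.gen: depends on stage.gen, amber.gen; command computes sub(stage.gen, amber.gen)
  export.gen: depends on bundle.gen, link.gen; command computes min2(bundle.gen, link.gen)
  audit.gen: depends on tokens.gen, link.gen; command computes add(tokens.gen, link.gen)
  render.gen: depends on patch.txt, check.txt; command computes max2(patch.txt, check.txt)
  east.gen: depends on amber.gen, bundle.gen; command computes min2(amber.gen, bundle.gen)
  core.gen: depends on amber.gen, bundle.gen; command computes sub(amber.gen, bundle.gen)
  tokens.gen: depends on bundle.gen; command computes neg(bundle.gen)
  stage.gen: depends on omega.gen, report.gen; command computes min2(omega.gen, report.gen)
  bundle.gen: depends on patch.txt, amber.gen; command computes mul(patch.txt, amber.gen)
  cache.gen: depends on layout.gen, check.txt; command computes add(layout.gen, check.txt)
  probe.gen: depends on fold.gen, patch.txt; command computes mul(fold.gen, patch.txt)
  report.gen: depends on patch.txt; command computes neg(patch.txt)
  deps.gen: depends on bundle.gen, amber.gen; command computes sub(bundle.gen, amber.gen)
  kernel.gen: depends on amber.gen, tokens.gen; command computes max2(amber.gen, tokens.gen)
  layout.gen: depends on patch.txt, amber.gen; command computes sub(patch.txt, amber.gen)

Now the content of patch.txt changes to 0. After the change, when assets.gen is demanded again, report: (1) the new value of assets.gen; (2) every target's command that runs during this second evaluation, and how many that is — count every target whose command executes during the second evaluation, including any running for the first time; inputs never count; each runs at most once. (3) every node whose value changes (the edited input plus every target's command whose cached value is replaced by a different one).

First evaluation (everything demanded from the output):
  report.gen = neg(1) = -1
  amber.gen = max2(-1, 1) = 1
  bundle.gen = mul(1, 1) = 1
  deps.gen = sub(1, 1) = 0
  layout.gen = sub(1, 1) = 0
  omega.gen = min2(0, 0) = 0
  stage.gen = min2(0, -1) = -1
  assets.gen = sub(-1, 0) = -1

Propagation after the edit:
  report.gen: runs — patch.txt 1->0; result 0.
  amber.gen: runs — report.gen -1->0; patch.txt 1->0; result 0.
  bundle.gen: runs — patch.txt 1->0; amber.gen 1->0; result 0.
  deps.gen: runs — bundle.gen 1->0; amber.gen 1->0; result 0 (same value as before).
  layout.gen: runs — patch.txt 1->0; amber.gen 1->0; result 0 (same value as before).
  omega.gen: checked — values it read are unchanged (deps.gen unchanged, layout.gen unchanged); reused cached 0 without running.
  stage.gen: runs — report.gen -1->0; result 0.
  assets.gen: runs — stage.gen -1->0; result 0.

Key observation: the cutoff stops propagation at omega.gen — its inputs' values are unchanged, so it reuses its cache.

New value of assets.gen: 0.
Target commands that run: amber.gen, assets.gen, bundle.gen, deps.gen, layout.gen, report.gen, stage.gen — 7 in total.
Values that change: amber.gen, assets.gen, bundle.gen, patch.txt, report.gen, stage.gen.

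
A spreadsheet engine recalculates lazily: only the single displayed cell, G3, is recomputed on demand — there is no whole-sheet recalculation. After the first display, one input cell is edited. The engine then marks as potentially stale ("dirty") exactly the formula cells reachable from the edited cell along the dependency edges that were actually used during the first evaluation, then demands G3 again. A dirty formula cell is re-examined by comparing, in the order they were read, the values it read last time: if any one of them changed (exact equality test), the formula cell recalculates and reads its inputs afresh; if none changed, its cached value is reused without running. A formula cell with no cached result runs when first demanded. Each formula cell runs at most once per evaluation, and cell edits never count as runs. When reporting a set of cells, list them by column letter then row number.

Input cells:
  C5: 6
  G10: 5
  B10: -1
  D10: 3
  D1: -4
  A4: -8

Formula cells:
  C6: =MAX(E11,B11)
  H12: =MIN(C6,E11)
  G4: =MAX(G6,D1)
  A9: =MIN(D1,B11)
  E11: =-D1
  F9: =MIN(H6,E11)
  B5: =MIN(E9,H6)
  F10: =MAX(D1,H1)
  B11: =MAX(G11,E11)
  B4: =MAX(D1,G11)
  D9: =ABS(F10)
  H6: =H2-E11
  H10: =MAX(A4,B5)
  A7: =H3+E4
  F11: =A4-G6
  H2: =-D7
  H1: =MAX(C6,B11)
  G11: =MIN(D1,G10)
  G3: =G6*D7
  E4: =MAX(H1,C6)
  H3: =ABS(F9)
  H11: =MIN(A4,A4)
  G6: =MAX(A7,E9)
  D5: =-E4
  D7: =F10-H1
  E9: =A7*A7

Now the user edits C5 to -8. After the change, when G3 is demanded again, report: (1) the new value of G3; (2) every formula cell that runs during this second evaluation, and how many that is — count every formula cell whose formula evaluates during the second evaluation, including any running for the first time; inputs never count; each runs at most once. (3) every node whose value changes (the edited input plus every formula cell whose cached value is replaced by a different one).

First evaluation (everything demanded from the output):
  E11 = -(-4) = 4
  G11 = MIN(-4, 5) = -4
  B11 = MAX(-4, 4) = 4
  C6 = MAX(4, 4) = 4
  H1 = MAX(4, 4) = 4
  E4 = MAX(4, 4) = 4
  F10 = MAX(-4, 4) = 4
  D7 = 4 - 4 = 0
  H2 = -(0) = 0
  H6 = 0 - 4 = -4
  F9 = MIN(-4, 4) = -4
  H3 = ABS(-4) = 4
  A7 = 4 + 4 = 8
  E9 = 8 * 8 = 64
  G6 = MAX(8, 64) = 64
  G3 = 64 * 0 = 0

Propagation after the edit:
  C5 feeds no computation that the output demands — nothing is marked dirty and nothing runs.

Key observation: C5 is never demanded by the output, so the edit triggers no recomputation at all.

New value of G3: 0.
Formula cells that run: none — 0 in total.
Values that change: C5.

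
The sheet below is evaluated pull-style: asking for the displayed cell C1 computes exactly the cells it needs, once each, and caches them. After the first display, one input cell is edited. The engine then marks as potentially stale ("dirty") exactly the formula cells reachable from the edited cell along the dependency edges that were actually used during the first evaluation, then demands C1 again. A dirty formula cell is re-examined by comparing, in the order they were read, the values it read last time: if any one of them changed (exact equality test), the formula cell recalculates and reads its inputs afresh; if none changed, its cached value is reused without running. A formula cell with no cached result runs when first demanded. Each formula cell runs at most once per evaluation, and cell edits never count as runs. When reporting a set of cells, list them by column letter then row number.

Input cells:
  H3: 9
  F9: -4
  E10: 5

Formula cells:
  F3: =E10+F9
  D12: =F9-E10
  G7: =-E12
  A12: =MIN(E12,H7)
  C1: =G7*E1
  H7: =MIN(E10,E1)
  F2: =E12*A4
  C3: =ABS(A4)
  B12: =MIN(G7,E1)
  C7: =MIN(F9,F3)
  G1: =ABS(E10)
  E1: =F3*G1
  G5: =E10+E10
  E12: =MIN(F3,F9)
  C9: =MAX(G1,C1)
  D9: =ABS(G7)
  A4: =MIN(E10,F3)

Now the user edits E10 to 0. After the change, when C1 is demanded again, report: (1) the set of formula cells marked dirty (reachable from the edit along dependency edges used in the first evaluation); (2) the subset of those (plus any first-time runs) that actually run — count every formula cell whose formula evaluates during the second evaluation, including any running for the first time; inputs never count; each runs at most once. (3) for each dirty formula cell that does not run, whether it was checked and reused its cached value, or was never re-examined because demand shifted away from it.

First demand of the output computes:
  F3 = 5 + -4 = 1
  E12 = MIN(1, -4) = -4
  G1 = ABS(5) = 5
  E1 = 1 * 5 = 5
  G7 = -(-4) = 4
  C1 = 4 * 5 = 20

After the edit, cleaning proceeds:
  F3: a read changed (E10 5->0) — executes, giving -4.
  E12: a read changed (F3 1->-4) — executes, giving -4 — identical to its old value.
  G1: a read changed (E10 5->0) — executes, giving 0.
  E1: a read changed (F3 1->-4; G1 5->0) — executes, giving 0.
  G7: dirty, but its reads are unchanged (E12 unchanged); cached 4 stands.
  C1: a read changed (E1 5->0) — executes, giving 0.

Note where the cutoff bites: G7 is checked, finds nothing changed, and keeps its cache.

The edit dirties: C1, E1, E12, F3, G1, G7.
5 formula cells run: C1, E1, E12, F3, G1.
Cache hits after checking: G7.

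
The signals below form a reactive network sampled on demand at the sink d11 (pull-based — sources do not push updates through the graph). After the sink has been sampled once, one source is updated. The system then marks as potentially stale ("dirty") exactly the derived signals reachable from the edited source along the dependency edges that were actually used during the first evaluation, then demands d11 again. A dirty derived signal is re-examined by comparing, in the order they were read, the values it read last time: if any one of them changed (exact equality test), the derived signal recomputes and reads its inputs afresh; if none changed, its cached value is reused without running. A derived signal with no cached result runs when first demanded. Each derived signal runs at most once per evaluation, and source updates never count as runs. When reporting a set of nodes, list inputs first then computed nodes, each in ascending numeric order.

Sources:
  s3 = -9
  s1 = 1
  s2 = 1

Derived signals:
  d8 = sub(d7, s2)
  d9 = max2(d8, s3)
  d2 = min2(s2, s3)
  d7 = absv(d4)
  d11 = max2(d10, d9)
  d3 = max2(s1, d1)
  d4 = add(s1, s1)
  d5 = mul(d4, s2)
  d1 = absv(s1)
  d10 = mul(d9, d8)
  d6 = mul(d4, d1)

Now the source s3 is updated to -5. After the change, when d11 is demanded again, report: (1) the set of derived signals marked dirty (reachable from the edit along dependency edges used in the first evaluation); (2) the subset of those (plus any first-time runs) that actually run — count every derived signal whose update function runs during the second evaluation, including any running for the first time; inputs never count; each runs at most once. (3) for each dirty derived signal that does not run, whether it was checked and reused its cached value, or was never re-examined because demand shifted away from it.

Initial pass — values computed on the first demand:
  d4 = add(1, 1) = 2
  d7 = absv(2) = 2
  d8 = sub(2, 1) = 1
  d9 = max2(1, -9) = 1
  d10 = mul(1, 1) = 1
  d11 = max2(1, 1) = 1

Second demand — change propagation:
  d9: re-runs because s3 -9->-5; new result 1 (unchanged).
  d10: re-examined; everything it read last time is the same (d9 unchanged, d8 unchanged) — cache 1 kept, no run.
  d11: re-examined; everything it read last time is the same (d10 unchanged, d9 unchanged) — cache 1 kept, no run.

The important point: d9 recomputes to an identical value, and the output ends up unchanged.

Dirty set: d9, d10, d11.
Run set: d9 (1 run).
Re-examined without running (cache reused): d10, d11.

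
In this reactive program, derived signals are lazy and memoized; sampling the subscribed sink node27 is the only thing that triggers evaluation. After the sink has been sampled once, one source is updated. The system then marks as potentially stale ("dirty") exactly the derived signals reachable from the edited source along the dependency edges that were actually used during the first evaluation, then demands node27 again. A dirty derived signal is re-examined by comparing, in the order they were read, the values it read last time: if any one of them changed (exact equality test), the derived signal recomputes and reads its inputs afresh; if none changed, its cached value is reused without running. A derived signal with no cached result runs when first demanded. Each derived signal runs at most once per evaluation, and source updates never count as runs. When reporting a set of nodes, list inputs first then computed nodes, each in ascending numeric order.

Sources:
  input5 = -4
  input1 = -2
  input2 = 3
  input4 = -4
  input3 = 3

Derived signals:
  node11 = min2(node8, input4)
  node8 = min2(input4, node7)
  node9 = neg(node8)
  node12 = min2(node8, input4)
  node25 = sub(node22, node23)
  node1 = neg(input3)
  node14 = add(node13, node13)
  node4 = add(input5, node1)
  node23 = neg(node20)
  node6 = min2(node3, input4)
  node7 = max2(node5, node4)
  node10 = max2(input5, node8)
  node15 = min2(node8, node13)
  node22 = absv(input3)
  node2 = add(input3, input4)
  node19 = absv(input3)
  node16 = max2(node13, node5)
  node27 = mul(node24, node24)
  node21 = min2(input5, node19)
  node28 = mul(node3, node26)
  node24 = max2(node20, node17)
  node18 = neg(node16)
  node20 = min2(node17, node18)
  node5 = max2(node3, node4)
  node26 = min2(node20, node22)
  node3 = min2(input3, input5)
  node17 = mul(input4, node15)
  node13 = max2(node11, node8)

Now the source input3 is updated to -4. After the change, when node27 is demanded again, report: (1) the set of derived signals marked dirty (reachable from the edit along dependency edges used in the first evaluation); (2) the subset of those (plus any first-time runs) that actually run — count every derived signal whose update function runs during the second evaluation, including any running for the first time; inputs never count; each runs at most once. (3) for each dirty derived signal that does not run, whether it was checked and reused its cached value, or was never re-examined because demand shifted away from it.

First demand of the output computes:
  node1 = neg(3) = -3
  node3 = min2(3, -4) = -4
  node4 = add(-4, -3) = -7
  node5 = max2(-4, -7) = -4
  node7 = max2(-4, -7) = -4
  node8 = min2(-4, -4) = -4
  node11 = min2(-4, -4) = -4
  node13 = max2(-4, -4) = -4
  node15 = min2(-4, -4) = -4
  node16 = max2(-4, -4) = -4
  node17 = mul(-4, -4) = 16
  node18 = neg(-4) = 4
  node20 = min2(16, 4) = 4
  node24 = max2(4, 16) = 16
  node27 = mul(16, 16) = 256

After the edit, cleaning proceeds:
  node1: a read changed (input3 3->-4) — executes, giving 4.
  node3: a read changed (input3 3->-4) — executes, giving -4 — identical to its old value.
  node4: a read changed (node1 -3->4) — executes, giving 0.
  node5: a read changed (node4 -7->0) — executes, giving 0.
  node7: a read changed (node5 -4->0; node4 -7->0) — executes, giving 0.
  node8: a read changed (node7 -4->0) — executes, giving -4 — identical to its old value.
  node11: dirty, but its reads are unchanged (node8 unchanged, input4 unchanged); cached -4 stands.
  node13: dirty, but its reads are unchanged (node11 unchanged, node8 unchanged); cached -4 stands.
  node15: dirty, but its reads are unchanged (node8 unchanged, node13 unchanged); cached -4 stands.
  node16: a read changed (node5 -4->0) — executes, giving 0.
  node17: dirty, but its reads are unchanged (input4 unchanged, node15 unchanged); cached 16 stands.
  node18: a read changed (node16 -4->0) — executes, giving 0.
  node20: a read changed (node18 4->0) — executes, giving 0.
  node24: a read changed (node20 4->0) — executes, giving 16 — identical to its old value.
  node27: dirty, but its reads are unchanged (node24 unchanged, node24 unchanged); cached 256 stands.

Note where the cutoff bites: node11 is checked, finds nothing changed, and keeps its cache.

The edit dirties: node1, node3, node4, node5, node7, node8, node11, node13, node15, node16, node17, node18, node20, node24, node27.
10 derived signals run: node1, node3, node4, node5, node7, node8, node16, node18, node20, node24.
Cache hits after checking: node11, node13, node15, node17, node27.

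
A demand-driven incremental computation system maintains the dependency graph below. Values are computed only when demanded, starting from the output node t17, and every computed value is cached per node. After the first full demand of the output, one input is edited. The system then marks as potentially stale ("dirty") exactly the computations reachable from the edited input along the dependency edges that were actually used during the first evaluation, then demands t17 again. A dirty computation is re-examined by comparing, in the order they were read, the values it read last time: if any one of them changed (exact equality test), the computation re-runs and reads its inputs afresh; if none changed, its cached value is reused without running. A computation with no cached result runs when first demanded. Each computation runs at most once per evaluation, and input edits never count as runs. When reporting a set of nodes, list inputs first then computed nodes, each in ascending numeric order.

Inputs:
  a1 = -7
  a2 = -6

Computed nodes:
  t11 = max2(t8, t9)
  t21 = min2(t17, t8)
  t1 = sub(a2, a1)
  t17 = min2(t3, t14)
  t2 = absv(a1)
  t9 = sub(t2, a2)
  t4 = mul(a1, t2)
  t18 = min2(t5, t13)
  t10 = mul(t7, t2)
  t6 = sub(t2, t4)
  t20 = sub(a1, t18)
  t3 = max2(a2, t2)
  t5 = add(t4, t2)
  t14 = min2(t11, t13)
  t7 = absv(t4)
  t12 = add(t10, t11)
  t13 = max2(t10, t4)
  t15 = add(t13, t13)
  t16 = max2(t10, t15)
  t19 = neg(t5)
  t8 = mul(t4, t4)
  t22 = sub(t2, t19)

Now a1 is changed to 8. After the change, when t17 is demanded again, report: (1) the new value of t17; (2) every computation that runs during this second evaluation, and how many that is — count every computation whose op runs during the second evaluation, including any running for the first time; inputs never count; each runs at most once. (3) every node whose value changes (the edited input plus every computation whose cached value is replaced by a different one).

First evaluation (everything demanded from the output):
  t2 = absv(-7) = 7
  t3 = max2(-6, 7) = 7
  t4 = mul(-7, 7) = -49
  t7 = absv(-49) = 49
  t8 = mul(-49, -49) = 2401
  t9 = sub(7, -6) = 13
  t10 = mul(49, 7) = 343
  t11 = max2(2401, 13) = 2401
  t13 = max2(343, -49) = 343
  t14 = min2(2401, 343) = 343
  t17 = min2(7, 343) = 7

Propagation after the edit:
  t2: runs — a1 -7->8; result 8.
  t3: runs — t2 7->8; result 8.
  t4: runs — a1 -7->8; t2 7->8; result 64.
  t7: runs — t4 -49->64; result 64.
  t8: runs — t4 -49->64; t4 -49->64; result 4096.
  t9: runs — t2 7->8; result 14.
  t10: runs — t7 49->64; t2 7->8; result 512.
  t11: runs — t8 2401->4096; t9 13->14; result 4096.
  t13: runs — t10 343->512; t4 -49->64; result 512.
  t14: runs — t11 2401->4096; t13 343->512; result 512.
  t17: runs — t3 7->8; t14 343->512; result 8.

New value of t17: 8.
Computations that run: t2, t3, t4, t7, t8, t9, t10, t11, t13, t14, t17 — 11 in total.
Values that change: a1, t2, t3, t4, t7, t8, t9, t10, t11, t13, t14, t17.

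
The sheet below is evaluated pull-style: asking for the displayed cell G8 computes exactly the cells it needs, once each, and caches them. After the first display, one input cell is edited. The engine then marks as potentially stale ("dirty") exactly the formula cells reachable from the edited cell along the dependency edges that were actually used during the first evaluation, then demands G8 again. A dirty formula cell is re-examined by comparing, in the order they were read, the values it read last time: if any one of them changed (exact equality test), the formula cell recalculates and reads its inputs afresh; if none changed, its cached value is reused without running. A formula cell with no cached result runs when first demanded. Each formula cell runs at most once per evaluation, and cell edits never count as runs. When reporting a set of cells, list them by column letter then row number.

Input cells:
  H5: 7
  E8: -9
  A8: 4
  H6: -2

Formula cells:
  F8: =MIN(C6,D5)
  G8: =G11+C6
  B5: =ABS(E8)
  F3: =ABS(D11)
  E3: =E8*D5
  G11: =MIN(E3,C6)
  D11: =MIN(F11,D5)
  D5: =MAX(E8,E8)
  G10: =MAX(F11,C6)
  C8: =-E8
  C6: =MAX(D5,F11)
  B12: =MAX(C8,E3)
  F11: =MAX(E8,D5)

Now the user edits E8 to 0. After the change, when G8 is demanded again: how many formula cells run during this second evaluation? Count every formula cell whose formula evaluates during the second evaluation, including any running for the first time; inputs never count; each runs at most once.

First demand of the output computes:
  D5 = MAX(-9, -9) = -9
  E3 = -9 * -9 = 81
  F11 = MAX(-9, -9) = -9
  C6 = MAX(-9, -9) = -9
  G11 = MIN(81, -9) = -9
  G8 = -9 + -9 = -18

After the edit, cleaning proceeds:
  D5: a read changed (E8 -9->0; E8 -9->0) — executes, giving 0.
  E3: a read changed (E8 -9->0; D5 -9->0) — executes, giving 0.
  F11: a read changed (E8 -9->0; D5 -9->0) — executes, giving 0.
  C6: a read changed (D5 -9->0; F11 -9->0) — executes, giving 0.
  G11: a read changed (E3 81->0; C6 -9->0) — executes, giving 0.
  G8: a read changed (G11 -9->0; C6 -9->0) — executes, giving 0.

6 formula cells run: C6, D5, E3, F11, G8, G11.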